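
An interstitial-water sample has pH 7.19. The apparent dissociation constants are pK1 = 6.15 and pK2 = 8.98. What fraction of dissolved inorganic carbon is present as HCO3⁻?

α₁ = 1 / (1 + [H⁺]/K1 + K2/[H⁺]) = 1 / (1 + 10^-1.04 + 10^-1.79)
   = 1 / (1 + 0.091201 + 0.016218) = 1/1.1074 = 0.9030

α₁ = 0.903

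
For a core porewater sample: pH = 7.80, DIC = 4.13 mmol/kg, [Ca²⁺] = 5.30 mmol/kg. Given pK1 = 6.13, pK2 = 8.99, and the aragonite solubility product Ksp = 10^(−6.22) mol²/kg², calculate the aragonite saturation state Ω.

α₂ = 1 / (1 + [H⁺]/K2 + [H⁺]²/(K1K2)) = 1 / (1 + 10^+1.19 + 10^-0.48)
   = 1 / (1 + 15.488 + 0.33113) = 1/16.819 = 0.05946
[CO3²⁻] = α₂ × DIC = 0.05946 × 4.13 = 0.2456 mmol/kg
Ksp = 10^(−6.22) = 6.026×10^-7
Ω = [Ca²⁺][CO3²⁻]/Ksp = (5.30×10^-3)(2.456×10^-4) / 6.026×10^-7 = 2.16

Ω = 2.16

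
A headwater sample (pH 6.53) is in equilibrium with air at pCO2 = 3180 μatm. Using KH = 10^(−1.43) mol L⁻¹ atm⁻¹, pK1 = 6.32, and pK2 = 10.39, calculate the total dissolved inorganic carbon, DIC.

[CO2*] = KH · pCO2 = 10^(−1.43) × 3180×10^-6 = 1.181×10^-4 mol/L
α₀ = 1/(1 + K1/[H⁺] + K1K2/[H⁺]²) = 1/(1 + 10^+0.21 + 10^-3.65) = 0.3814
DIC = [CO2*]/α₀ = 1.181×10^-4 / 0.3814 = 0.310 mmol/L

DIC = 0.310 mmol/L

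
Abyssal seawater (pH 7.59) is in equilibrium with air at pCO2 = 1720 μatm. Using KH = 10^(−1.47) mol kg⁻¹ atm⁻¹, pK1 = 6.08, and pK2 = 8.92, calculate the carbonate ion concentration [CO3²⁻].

[CO2*] = KH · pCO2 = 10^(−1.47) × 1720×10^-6 = 5.828×10^-5 mol/kg
α₀ = 1/(1 + K1/[H⁺] + K1K2/[H⁺]²) = 1/(1 + 10^+1.51 + 10^+0.18) = 0.02868
DIC = [CO2*]/α₀ = 5.828×10^-5 / 0.02868 = 2.032 mmol/kg
[CO3²⁻] = α₂·DIC; α₂ = 0.04340, so [CO3²⁻] = 0.04340 × 2.032 = 0.0882 mmol/kg

[CO3²⁻] = 0.0882 mmol/kg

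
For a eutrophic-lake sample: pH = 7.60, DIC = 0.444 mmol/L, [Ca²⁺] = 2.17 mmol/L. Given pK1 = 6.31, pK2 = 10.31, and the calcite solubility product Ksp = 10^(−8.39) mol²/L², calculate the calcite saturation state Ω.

Ω = 0.438

α₂ = 1 / (1 + [H⁺]/K2 + [H⁺]²/(K1K2)) = 1 / (1 + 10^+2.71 + 10^+1.42)
   = 1 / (1 + 512.86 + 26.303) = 1/540.16 = 0.001851
[CO3²⁻] = α₂ × DIC = 0.001851 × 0.444 = 0.0008220 mmol/L = 0.8220 μmol/L
Ksp = 10^(−8.39) = 4.074×10^-9
Ω = [Ca²⁺][CO3²⁻]/Ksp = (2.17×10^-3)(8.220×10^-7) / 4.074×10^-9 = 0.438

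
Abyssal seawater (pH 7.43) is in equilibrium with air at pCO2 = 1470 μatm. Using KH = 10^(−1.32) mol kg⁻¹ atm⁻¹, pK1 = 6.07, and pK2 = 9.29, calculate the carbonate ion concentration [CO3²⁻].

[CO2*] = KH · pCO2 = 10^(−1.32) × 1470×10^-6 = 7.036×10^-5 mol/kg
α₀ = 1/(1 + K1/[H⁺] + K1K2/[H⁺]²) = 1/(1 + 10^+1.36 + 10^-0.50) = 0.04128
DIC = [CO2*]/α₀ = 7.036×10^-5 / 0.04128 = 1.704 mmol/kg
[CO3²⁻] = α₂·DIC; α₂ = 0.01305, so [CO3²⁻] = 0.01305 × 1.704 = 0.0222 mmol/kg

[CO3²⁻] = 0.0222 mmol/kg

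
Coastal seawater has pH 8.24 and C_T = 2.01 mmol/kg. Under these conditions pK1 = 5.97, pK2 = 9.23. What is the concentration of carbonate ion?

α₂ = 1 / (1 + [H⁺]/K2 + [H⁺]²/(K1K2)) = 1 / (1 + 10^+0.99 + 10^-1.28)
   = 1 / (1 + 9.7724 + 0.052481) = 1/10.825 = 0.09238
[CO3²⁻] = α₂ × DIC = 0.09238 × 2.01 = 0.186 mmol/kg

[CO3²⁻] = 0.186 mmol/kg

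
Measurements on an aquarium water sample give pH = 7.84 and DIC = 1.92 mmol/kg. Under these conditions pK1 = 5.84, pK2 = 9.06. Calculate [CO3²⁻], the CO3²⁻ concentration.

α₂ = 1 / (1 + [H⁺]/K2 + [H⁺]²/(K1K2)) = 1 / (1 + 10^+1.22 + 10^-0.78)
   = 1 / (1 + 16.596 + 0.16596) = 1/17.762 = 0.05630
[CO3²⁻] = α₂ × DIC = 0.05630 × 1.92 = 0.108 mmol/kg

[CO3²⁻] = 0.108 mmol/kg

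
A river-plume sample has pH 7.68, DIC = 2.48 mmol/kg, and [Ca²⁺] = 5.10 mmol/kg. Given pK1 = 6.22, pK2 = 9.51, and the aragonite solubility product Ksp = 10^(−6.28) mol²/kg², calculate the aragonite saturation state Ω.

Ω = 0.340

α₂ = 1 / (1 + [H⁺]/K2 + [H⁺]²/(K1K2)) = 1 / (1 + 10^+1.83 + 10^+0.37)
   = 1 / (1 + 67.608 + 2.3442) = 1/70.953 = 0.01409
[CO3²⁻] = α₂ × DIC = 0.01409 × 2.48 = 0.03495 mmol/kg
Ksp = 10^(−6.28) = 5.248×10^-7
Ω = [Ca²⁺][CO3²⁻]/Ksp = (5.10×10^-3)(3.495×10^-5) / 5.248×10^-7 = 0.340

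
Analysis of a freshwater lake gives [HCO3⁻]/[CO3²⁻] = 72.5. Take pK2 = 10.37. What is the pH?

pH = 8.51

From K2 = [H⁺][CO3²⁻]/[HCO3⁻]:  pH = pK2 − log₁₀([HCO3⁻]/[CO3²⁻])
log₁₀(72.5) = +1.860
pH = 10.37 − (+1.860) = 8.51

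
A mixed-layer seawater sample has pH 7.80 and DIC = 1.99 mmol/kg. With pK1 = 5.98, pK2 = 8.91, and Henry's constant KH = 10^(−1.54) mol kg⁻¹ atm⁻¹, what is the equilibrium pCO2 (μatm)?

pCO2 = 956 μatm

α₀ = 1 / (1 + K1/[H⁺] + K1K2/[H⁺]²) = 1 / (1 + 10^+1.82 + 10^+0.71)
   = 1 / (1 + 66.069 + 5.1286) = 1/72.198 = 0.01385
[CO2*] = α₀ × DIC = 0.01385 × 1.99 = 0.02756 mmol/kg
pCO2 = [CO2*]/KH = 2.756×10^-5 / 2.884×10^-2 = 956 μatm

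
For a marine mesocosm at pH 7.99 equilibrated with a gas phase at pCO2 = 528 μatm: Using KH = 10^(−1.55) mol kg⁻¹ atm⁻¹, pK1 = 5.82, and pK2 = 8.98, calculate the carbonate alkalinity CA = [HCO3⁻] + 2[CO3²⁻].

[CO2*] = KH · pCO2 = 10^(−1.55) × 528×10^-6 = 1.488×10^-5 mol/kg
α₀ = 1/(1 + K1/[H⁺] + K1K2/[H⁺]²) = 1/(1 + 10^+2.17 + 10^+1.18) = 0.006096
DIC = [CO2*]/α₀ = 1.488×10^-5 / 0.006096 = 2.441 mmol/kg
CA = (α₁ + 2α₂)·DIC = (0.9016 + 2×0.09226) × 2.441 = 2.65 mmol/kg

CA = 2.65 mmol/kg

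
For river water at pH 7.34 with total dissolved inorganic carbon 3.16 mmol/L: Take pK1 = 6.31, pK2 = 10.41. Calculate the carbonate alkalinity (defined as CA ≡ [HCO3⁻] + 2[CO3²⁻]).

CA = [HCO3⁻] + 2[CO3²⁻] = (α₁ + 2α₂)·DIC
At pH 7.34: [H⁺]/K1 = 10^-1.03 = 0.093325, K2/[H⁺] = 10^-3.07 = 0.00085114
α₁ = 1/(1 + 0.093325 + 0.00085114) = 1/1.0942 = 0.9139; α₂ = α₁·K2/[H⁺] = 0.0007779
α₁ + 2α₂ = 0.9155
CA = 0.9155 × 3.16 = 2.89 mmol/L

CA = 2.89 mmol/L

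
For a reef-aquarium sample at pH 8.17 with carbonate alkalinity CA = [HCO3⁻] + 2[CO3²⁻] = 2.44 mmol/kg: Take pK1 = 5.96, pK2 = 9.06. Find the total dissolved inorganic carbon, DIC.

CA = [HCO3⁻] + 2[CO3²⁻] = (α₁ + 2α₂)·DIC
At pH 8.17: [H⁺]/K1 = 10^-2.21 = 0.0061660, K2/[H⁺] = 10^-0.89 = 0.12882
α₁ = 1/(1 + 0.0061660 + 0.12882) = 1/1.1350 = 0.8811; α₂ = α₁·K2/[H⁺] = 0.1135
α₁ + 2α₂ = 1.1081
DIC = CA / (α₁ + 2α₂) = 2.44 / 1.1081 = 2.20 mmol/kg

DIC = 2.20 mmol/kg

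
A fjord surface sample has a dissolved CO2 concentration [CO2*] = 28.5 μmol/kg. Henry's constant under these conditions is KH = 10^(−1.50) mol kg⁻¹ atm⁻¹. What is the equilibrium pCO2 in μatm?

KH = 10^(−1.50) = 3.162×10^-2 mol kg⁻¹ atm⁻¹
pCO2 = [CO2*]/KH = 28.5×10^-6 / 3.162×10^-2 = 9.01×10^-4 atm = 901 μatm

pCO2 = 901 μatm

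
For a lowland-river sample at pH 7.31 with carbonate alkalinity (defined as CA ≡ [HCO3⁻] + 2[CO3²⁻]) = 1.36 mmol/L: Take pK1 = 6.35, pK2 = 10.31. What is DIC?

DIC = 1.51 mmol/L

CA = [HCO3⁻] + 2[CO3²⁻] = (α₁ + 2α₂)·DIC
At pH 7.31: [H⁺]/K1 = 10^-0.96 = 0.10965, K2/[H⁺] = 10^-3.00 = 0.0010000
α₁ = 1/(1 + 0.10965 + 0.0010000) = 1/1.1106 = 0.9004; α₂ = α₁·K2/[H⁺] = 0.0009004
α₁ + 2α₂ = 0.9022
DIC = CA / (α₁ + 2α₂) = 1.36 / 0.9022 = 1.51 mmol/L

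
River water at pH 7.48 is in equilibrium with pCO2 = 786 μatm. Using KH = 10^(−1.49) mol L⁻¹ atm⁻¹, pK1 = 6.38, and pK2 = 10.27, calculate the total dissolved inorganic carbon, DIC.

[CO2*] = KH · pCO2 = 10^(−1.49) × 786×10^-6 = 2.543×10^-5 mol/L
α₀ = 1/(1 + K1/[H⁺] + K1K2/[H⁺]²) = 1/(1 + 10^+1.10 + 10^-1.69) = 0.07348
DIC = [CO2*]/α₀ = 2.543×10^-5 / 0.07348 = 0.346 mmol/L

DIC = 0.346 mmol/L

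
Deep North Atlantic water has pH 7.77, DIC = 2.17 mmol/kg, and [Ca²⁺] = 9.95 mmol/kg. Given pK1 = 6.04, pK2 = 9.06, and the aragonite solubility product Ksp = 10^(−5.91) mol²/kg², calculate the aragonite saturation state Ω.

Ω = 0.841

α₂ = 1 / (1 + [H⁺]/K2 + [H⁺]²/(K1K2)) = 1 / (1 + 10^+1.29 + 10^-0.44)
   = 1 / (1 + 19.498 + 0.36308) = 1/20.862 = 0.04794
[CO3²⁻] = α₂ × DIC = 0.04794 × 2.17 = 0.1040 mmol/kg
Ksp = 10^(−5.91) = 1.230×10^-6
Ω = [Ca²⁺][CO3²⁻]/Ksp = (9.95×10^-3)(1.040×10^-4) / 1.230×10^-6 = 0.841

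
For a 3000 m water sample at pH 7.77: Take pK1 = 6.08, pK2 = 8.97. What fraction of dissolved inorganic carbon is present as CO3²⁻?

α₂ = 0.0582

α₂ = 1 / (1 + [H⁺]/K2 + [H⁺]²/(K1K2)) = 1 / (1 + 10^+1.20 + 10^-0.49)
   = 1 / (1 + 15.849 + 0.32359) = 1/17.173 = 0.05823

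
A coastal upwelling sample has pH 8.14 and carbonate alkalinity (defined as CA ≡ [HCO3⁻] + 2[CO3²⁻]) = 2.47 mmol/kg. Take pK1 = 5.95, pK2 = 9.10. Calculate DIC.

DIC = 2.26 mmol/kg

CA = [HCO3⁻] + 2[CO3²⁻] = (α₁ + 2α₂)·DIC
At pH 8.14: [H⁺]/K1 = 10^-2.19 = 0.0064565, K2/[H⁺] = 10^-0.96 = 0.10965
α₁ = 1/(1 + 0.0064565 + 0.10965) = 1/1.1161 = 0.8960; α₂ = α₁·K2/[H⁺] = 0.09824
α₁ + 2α₂ = 1.0925
DIC = CA / (α₁ + 2α₂) = 2.47 / 1.0925 = 2.26 mmol/kg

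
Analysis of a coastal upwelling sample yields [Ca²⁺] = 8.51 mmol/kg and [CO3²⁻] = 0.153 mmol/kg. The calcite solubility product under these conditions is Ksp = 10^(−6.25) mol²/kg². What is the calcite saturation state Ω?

Ω = 2.32

Ksp = 10^(−6.25) = 5.623×10^-7
Ω = [Ca²⁺][CO3²⁻]/Ksp = (8.51×10^-3)(0.153×10^-3) / 5.623×10^-7 = 2.32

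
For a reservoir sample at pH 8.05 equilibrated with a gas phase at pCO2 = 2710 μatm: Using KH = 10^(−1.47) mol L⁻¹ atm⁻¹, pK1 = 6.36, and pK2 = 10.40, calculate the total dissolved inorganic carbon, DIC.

DIC = 4.61 mmol/L

[CO2*] = KH · pCO2 = 10^(−1.47) × 2710×10^-6 = 9.183×10^-5 mol/L
α₀ = 1/(1 + K1/[H⁺] + K1K2/[H⁺]²) = 1/(1 + 10^+1.69 + 10^-0.66) = 0.01992
DIC = [CO2*]/α₀ = 9.183×10^-5 / 0.01992 = 4.61 mmol/L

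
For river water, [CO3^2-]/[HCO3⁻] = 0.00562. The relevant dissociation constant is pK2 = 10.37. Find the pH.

From K2 = [H⁺][CO3^2-]/[HCO3⁻]:  pH = pK2 + log₁₀([CO3^2-]/[HCO3⁻])
log₁₀(0.00562) = -2.250
pH = 10.37 + (-2.250) = 8.12

pH = 8.12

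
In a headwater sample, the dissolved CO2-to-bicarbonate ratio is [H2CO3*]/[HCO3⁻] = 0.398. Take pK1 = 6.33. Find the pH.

pH = 6.73

From K1 = [H⁺][HCO3⁻]/[H2CO3*]:  pH = pK1 − log₁₀([H2CO3*]/[HCO3⁻])
log₁₀(0.398) = -0.400
pH = 6.33 − (-0.400) = 6.73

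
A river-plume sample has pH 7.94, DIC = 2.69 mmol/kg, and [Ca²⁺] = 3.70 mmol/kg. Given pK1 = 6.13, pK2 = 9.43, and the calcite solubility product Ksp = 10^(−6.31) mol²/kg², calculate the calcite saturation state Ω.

Ω = 0.628

α₂ = 1 / (1 + [H⁺]/K2 + [H⁺]²/(K1K2)) = 1 / (1 + 10^+1.49 + 10^-0.32)
   = 1 / (1 + 30.903 + 0.47863) = 1/32.382 = 0.03088
[CO3²⁻] = α₂ × DIC = 0.03088 × 2.69 = 0.08307 mmol/kg
Ksp = 10^(−6.31) = 4.898×10^-7
Ω = [Ca²⁺][CO3²⁻]/Ksp = (3.70×10^-3)(8.307×10^-5) / 4.898×10^-7 = 0.628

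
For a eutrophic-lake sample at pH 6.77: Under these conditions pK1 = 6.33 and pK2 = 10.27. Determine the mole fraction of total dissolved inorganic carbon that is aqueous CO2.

α₀ = 0.266

α₀ = 1 / (1 + K1/[H⁺] + K1K2/[H⁺]²) = 1 / (1 + 10^+0.44 + 10^-3.06)
   = 1 / (1 + 2.7542 + 0.00087096) = 1/3.7551 = 0.2663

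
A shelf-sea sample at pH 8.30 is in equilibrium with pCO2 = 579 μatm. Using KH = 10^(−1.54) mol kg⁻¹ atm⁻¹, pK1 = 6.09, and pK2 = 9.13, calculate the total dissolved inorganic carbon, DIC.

[CO2*] = KH · pCO2 = 10^(−1.54) × 579×10^-6 = 1.670×10^-5 mol/kg
α₀ = 1/(1 + K1/[H⁺] + K1K2/[H⁺]²) = 1/(1 + 10^+2.21 + 10^+1.38) = 0.005343
DIC = [CO2*]/α₀ = 1.670×10^-5 / 0.005343 = 3.13 mmol/kg

DIC = 3.13 mmol/kg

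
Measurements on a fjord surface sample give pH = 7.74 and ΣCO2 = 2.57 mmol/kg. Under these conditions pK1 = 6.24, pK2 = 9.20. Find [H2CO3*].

[CO2*] = 0.0762 mmol/kg

α₀ = 1 / (1 + K1/[H⁺] + K1K2/[H⁺]²) = 1 / (1 + 10^+1.50 + 10^+0.04)
   = 1 / (1 + 31.623 + 1.0965) = 1/33.719 = 0.02966
[CO2*] = α₀ × DIC = 0.02966 × 2.57 = 0.0762 mmol/kg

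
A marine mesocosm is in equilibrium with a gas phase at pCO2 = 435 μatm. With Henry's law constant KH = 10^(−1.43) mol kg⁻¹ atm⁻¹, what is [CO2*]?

[CO2*] = 16.2 μmol/kg

KH = 10^(−1.43) = 3.715×10^-2 mol kg⁻¹ atm⁻¹
[CO2*] = KH · pCO2 = 3.715×10^-2 × 435×10^-6 atm = 1.62×10^-5 mol/kg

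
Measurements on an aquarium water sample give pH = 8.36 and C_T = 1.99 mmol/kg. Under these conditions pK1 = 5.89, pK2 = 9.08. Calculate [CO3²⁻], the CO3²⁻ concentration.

α₂ = 1 / (1 + [H⁺]/K2 + [H⁺]²/(K1K2)) = 1 / (1 + 10^+0.72 + 10^-1.75)
   = 1 / (1 + 5.2481 + 0.017783) = 1/6.2659 = 0.1596
[CO3²⁻] = α₂ × DIC = 0.1596 × 1.99 = 0.318 mmol/kg

[CO3²⁻] = 0.318 mmol/kg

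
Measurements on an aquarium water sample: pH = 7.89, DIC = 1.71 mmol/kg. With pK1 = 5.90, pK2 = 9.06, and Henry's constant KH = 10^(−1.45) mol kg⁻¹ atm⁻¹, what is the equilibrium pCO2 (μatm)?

pCO2 = 458 μatm

α₀ = 1 / (1 + K1/[H⁺] + K1K2/[H⁺]²) = 1 / (1 + 10^+1.99 + 10^+0.82)
   = 1 / (1 + 97.724 + 6.6069) = 1/105.33 = 0.009494
[CO2*] = α₀ × DIC = 0.009494 × 1.71 = 0.01623 mmol/kg = 16.23 μmol/kg
pCO2 = [CO2*]/KH = 1.623×10^-5 / 3.548×10^-2 = 458 μatm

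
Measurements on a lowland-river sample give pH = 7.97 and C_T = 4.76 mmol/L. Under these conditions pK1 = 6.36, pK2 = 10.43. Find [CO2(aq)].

α₀ = 1 / (1 + K1/[H⁺] + K1K2/[H⁺]²) = 1 / (1 + 10^+1.61 + 10^-0.85)
   = 1 / (1 + 40.738 + 0.14125) = 1/41.879 = 0.02388
[CO2*] = α₀ × DIC = 0.02388 × 4.76 = 0.114 mmol/L

[CO2*] = 0.114 mmol/L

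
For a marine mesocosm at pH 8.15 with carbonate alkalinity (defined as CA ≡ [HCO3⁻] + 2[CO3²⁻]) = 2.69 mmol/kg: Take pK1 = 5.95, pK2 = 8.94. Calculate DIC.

DIC = 2.37 mmol/kg

CA = [HCO3⁻] + 2[CO3²⁻] = (α₁ + 2α₂)·DIC
At pH 8.15: [H⁺]/K1 = 10^-2.20 = 0.0063096, K2/[H⁺] = 10^-0.79 = 0.16218
α₁ = 1/(1 + 0.0063096 + 0.16218) = 1/1.1685 = 0.8558; α₂ = α₁·K2/[H⁺] = 0.1388
α₁ + 2α₂ = 1.1334
DIC = CA / (α₁ + 2α₂) = 2.69 / 1.1334 = 2.37 mmol/kg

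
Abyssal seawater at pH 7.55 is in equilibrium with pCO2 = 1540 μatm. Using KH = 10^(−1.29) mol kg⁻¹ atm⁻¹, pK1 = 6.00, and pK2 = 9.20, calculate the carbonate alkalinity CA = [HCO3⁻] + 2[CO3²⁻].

[CO2*] = KH · pCO2 = 10^(−1.29) × 1540×10^-6 = 7.898×10^-5 mol/kg
α₀ = 1/(1 + K1/[H⁺] + K1K2/[H⁺]²) = 1/(1 + 10^+1.55 + 10^-0.10) = 0.02683
DIC = [CO2*]/α₀ = 7.898×10^-5 / 0.02683 = 2.944 mmol/kg
CA = (α₁ + 2α₂)·DIC = (0.9519 + 2×0.02131) × 2.944 = 2.93 mmol/kg

CA = 2.93 mmol/kg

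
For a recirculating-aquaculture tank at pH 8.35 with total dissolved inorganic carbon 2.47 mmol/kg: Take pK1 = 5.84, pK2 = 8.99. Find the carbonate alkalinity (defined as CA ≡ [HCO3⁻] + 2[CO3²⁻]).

CA = 2.92 mmol/kg

CA = [HCO3⁻] + 2[CO3²⁻] = (α₁ + 2α₂)·DIC
At pH 8.35: [H⁺]/K1 = 10^-2.51 = 0.0030903, K2/[H⁺] = 10^-0.64 = 0.22909
α₁ = 1/(1 + 0.0030903 + 0.22909) = 1/1.2322 = 0.8116; α₂ = α₁·K2/[H⁺] = 0.1859
α₁ + 2α₂ = 1.1834
CA = 1.1834 × 2.47 = 2.92 mmol/kg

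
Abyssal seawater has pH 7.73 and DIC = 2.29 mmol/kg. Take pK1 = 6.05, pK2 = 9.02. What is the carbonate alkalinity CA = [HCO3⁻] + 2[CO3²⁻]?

CA = 2.35 mmol/kg

CA = [HCO3⁻] + 2[CO3²⁻] = (α₁ + 2α₂)·DIC
At pH 7.73: [H⁺]/K1 = 10^-1.68 = 0.020893, K2/[H⁺] = 10^-1.29 = 0.051286
α₁ = 1/(1 + 0.020893 + 0.051286) = 1/1.0722 = 0.9327; α₂ = α₁·K2/[H⁺] = 0.04783
α₁ + 2α₂ = 1.0283
CA = 1.0283 × 2.29 = 2.35 mmol/kg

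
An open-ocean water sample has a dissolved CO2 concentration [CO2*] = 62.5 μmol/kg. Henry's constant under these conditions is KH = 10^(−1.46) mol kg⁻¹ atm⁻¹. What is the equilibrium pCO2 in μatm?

pCO2 = 1800 μatm

KH = 10^(−1.46) = 3.467×10^-2 mol kg⁻¹ atm⁻¹
pCO2 = [CO2*]/KH = 62.5×10^-6 / 3.467×10^-2 = 1.80×10^-3 atm = 1800 μatm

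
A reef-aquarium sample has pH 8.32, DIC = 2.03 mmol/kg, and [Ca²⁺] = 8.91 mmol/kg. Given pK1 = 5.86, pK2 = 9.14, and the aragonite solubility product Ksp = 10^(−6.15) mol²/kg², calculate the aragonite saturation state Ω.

α₂ = 1 / (1 + [H⁺]/K2 + [H⁺]²/(K1K2)) = 1 / (1 + 10^+0.82 + 10^-1.64)
   = 1 / (1 + 6.6069 + 0.022909) = 1/7.6298 = 0.1311
[CO3²⁻] = α₂ × DIC = 0.1311 × 2.03 = 0.2661 mmol/kg
Ksp = 10^(−6.15) = 7.079×10^-7
Ω = [Ca²⁺][CO3²⁻]/Ksp = (8.91×10^-3)(2.661×10^-4) / 7.079×10^-7 = 3.35

Ω = 3.35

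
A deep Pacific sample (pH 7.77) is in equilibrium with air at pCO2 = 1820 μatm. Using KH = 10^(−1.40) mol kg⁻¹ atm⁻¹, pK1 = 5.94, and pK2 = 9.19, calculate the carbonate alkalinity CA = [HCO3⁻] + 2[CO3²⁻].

[CO2*] = KH · pCO2 = 10^(−1.40) × 1820×10^-6 = 7.246×10^-5 mol/kg
α₀ = 1/(1 + K1/[H⁺] + K1K2/[H⁺]²) = 1/(1 + 10^+1.83 + 10^+0.41) = 0.01405
DIC = [CO2*]/α₀ = 7.246×10^-5 / 0.01405 = 5.157 mmol/kg
CA = (α₁ + 2α₂)·DIC = (0.9498 + 2×0.03611) × 5.157 = 5.27 mmol/kg

CA = 5.27 mmol/kg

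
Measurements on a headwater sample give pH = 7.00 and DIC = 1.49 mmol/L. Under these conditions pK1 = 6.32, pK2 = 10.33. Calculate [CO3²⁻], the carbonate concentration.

[CO3²⁻] = 0.576 μmol/L

α₂ = 1 / (1 + [H⁺]/K2 + [H⁺]²/(K1K2)) = 1 / (1 + 10^+3.33 + 10^+2.65)
   = 1 / (1 + 2138.0 + 446.68) = 1/2585.6 = 0.0003868
[CO3²⁻] = α₂ × DIC = 0.0003868 × 1.49 = 0.000576 mmol/L = 0.576 μmol/L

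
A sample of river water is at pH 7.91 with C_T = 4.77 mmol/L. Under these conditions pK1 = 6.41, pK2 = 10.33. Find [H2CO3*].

α₀ = 1 / (1 + K1/[H⁺] + K1K2/[H⁺]²) = 1 / (1 + 10^+1.50 + 10^-0.92)
   = 1 / (1 + 31.623 + 0.12023) = 1/32.743 = 0.03054
[CO2*] = α₀ × DIC = 0.03054 × 4.77 = 0.146 mmol/L

[CO2*] = 0.146 mmol/L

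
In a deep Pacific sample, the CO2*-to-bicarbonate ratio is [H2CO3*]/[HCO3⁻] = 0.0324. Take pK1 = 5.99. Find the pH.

pH = 7.48

From K1 = [H⁺][HCO3⁻]/[H2CO3*]:  pH = pK1 − log₁₀([H2CO3*]/[HCO3⁻])
log₁₀(0.0324) = -1.489
pH = 5.99 − (-1.489) = 7.48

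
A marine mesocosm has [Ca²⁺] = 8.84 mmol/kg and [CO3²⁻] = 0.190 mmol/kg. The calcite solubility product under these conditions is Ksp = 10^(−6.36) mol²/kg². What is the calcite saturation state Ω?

Ksp = 10^(−6.36) = 4.365×10^-7
Ω = [Ca²⁺][CO3²⁻]/Ksp = (8.84×10^-3)(0.190×10^-3) / 4.365×10^-7 = 3.85

Ω = 3.85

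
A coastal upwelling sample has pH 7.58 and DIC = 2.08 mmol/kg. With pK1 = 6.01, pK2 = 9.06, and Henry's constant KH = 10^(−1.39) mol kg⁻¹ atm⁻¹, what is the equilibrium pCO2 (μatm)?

α₀ = 1 / (1 + K1/[H⁺] + K1K2/[H⁺]²) = 1 / (1 + 10^+1.57 + 10^+0.09)
   = 1 / (1 + 37.154 + 1.2303) = 1/39.384 = 0.02539
[CO2*] = α₀ × DIC = 0.02539 × 2.08 = 0.05281 mmol/kg
pCO2 = [CO2*]/KH = 5.281×10^-5 / 4.074×10^-2 = 1300 μatm

pCO2 = 1300 μatm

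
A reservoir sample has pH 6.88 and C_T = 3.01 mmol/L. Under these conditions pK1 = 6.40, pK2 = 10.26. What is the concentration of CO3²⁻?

[CO3²⁻] = 0.942 μmol/L

α₂ = 1 / (1 + [H⁺]/K2 + [H⁺]²/(K1K2)) = 1 / (1 + 10^+3.38 + 10^+2.90)
   = 1 / (1 + 2398.8 + 794.33) = 1/3194.2 = 0.0003131
[CO3²⁻] = α₂ × DIC = 0.0003131 × 3.01 = 0.000942 mmol/L = 0.942 μmol/L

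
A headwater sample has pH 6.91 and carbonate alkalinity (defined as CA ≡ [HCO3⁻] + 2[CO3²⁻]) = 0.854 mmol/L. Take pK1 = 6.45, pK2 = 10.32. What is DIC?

DIC = 1.15 mmol/L

CA = [HCO3⁻] + 2[CO3²⁻] = (α₁ + 2α₂)·DIC
At pH 6.91: [H⁺]/K1 = 10^-0.46 = 0.34674, K2/[H⁺] = 10^-3.41 = 0.00038905
α₁ = 1/(1 + 0.34674 + 0.00038905) = 1/1.3471 = 0.7423; α₂ = α₁·K2/[H⁺] = 0.0002888
α₁ + 2α₂ = 0.7429
DIC = CA / (α₁ + 2α₂) = 0.854 / 0.7429 = 1.15 mmol/L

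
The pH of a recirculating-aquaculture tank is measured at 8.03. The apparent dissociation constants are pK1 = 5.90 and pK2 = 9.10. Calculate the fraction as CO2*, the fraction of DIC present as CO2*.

α₀ = 1 / (1 + K1/[H⁺] + K1K2/[H⁺]²) = 1 / (1 + 10^+2.13 + 10^+1.06)
   = 1 / (1 + 134.90 + 11.482) = 1/147.38 = 0.006785

α₀ = 0.00679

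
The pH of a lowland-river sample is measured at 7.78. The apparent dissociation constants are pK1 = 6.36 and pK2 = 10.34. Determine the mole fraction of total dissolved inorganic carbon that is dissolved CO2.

α₀ = 1 / (1 + K1/[H⁺] + K1K2/[H⁺]²) = 1 / (1 + 10^+1.42 + 10^-1.14)
   = 1 / (1 + 26.303 + 0.072444) = 1/27.375 = 0.03653

α₀ = 0.0365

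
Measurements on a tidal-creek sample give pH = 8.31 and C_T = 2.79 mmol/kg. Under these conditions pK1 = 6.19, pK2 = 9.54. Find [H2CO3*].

[CO2*] = 19.8 μmol/kg

α₀ = 1 / (1 + K1/[H⁺] + K1K2/[H⁺]²) = 1 / (1 + 10^+2.12 + 10^+0.89)
   = 1 / (1 + 131.83 + 7.7625) = 1/140.59 = 0.007113
[CO2*] = α₀ × DIC = 0.007113 × 2.79 = 0.0198 mmol/kg = 19.8 μmol/kg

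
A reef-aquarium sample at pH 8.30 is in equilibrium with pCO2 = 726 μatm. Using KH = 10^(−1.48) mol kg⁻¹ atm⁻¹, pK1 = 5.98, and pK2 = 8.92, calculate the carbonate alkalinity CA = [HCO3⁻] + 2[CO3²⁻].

CA = 7.43 mmol/kg

[CO2*] = KH · pCO2 = 10^(−1.48) × 726×10^-6 = 2.404×10^-5 mol/kg
α₀ = 1/(1 + K1/[H⁺] + K1K2/[H⁺]²) = 1/(1 + 10^+2.32 + 10^+1.70) = 0.003845
DIC = [CO2*]/α₀ = 2.404×10^-5 / 0.003845 = 6.252 mmol/kg
CA = (α₁ + 2α₂)·DIC = (0.8034 + 2×0.1927) × 6.252 = 7.43 mmol/kg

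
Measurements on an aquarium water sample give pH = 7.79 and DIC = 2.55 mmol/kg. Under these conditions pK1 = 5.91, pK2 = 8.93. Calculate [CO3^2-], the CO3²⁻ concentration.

[CO3²⁻] = 0.170 mmol/kg

α₂ = 1 / (1 + [H⁺]/K2 + [H⁺]²/(K1K2)) = 1 / (1 + 10^+1.14 + 10^-0.74)
   = 1 / (1 + 13.804 + 0.18197) = 1/14.986 = 0.06673
[CO3²⁻] = α₂ × DIC = 0.06673 × 2.55 = 0.170 mmol/kg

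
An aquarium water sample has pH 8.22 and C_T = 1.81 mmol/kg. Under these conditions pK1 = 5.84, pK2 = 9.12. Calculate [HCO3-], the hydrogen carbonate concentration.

α₁ = 1 / (1 + [H⁺]/K1 + K2/[H⁺]) = 1 / (1 + 10^-2.38 + 10^-0.90)
   = 1 / (1 + 0.0041687 + 0.12589) = 1/1.1301 = 0.8849
[HCO3⁻] = α₁ × DIC = 0.8849 × 1.81 = 1.60 mmol/kg

[HCO3⁻] = 1.60 mmol/kg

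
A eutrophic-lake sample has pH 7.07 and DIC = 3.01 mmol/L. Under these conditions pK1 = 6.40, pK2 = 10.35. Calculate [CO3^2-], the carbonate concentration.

α₂ = 1 / (1 + [H⁺]/K2 + [H⁺]²/(K1K2)) = 1 / (1 + 10^+3.28 + 10^+2.61)
   = 1 / (1 + 1905.5 + 407.38) = 1/2313.8 = 0.0004322
[CO3²⁻] = α₂ × DIC = 0.0004322 × 3.01 = 0.00130 mmol/L = 1.30 μmol/L

[CO3²⁻] = 1.30 μmol/L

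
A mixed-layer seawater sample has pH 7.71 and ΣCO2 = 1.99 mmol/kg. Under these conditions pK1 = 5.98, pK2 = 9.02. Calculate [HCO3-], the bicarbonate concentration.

[HCO3⁻] = 1.86 mmol/kg

α₁ = 1 / (1 + [H⁺]/K1 + K2/[H⁺]) = 1 / (1 + 10^-1.73 + 10^-1.31)
   = 1 / (1 + 0.018621 + 0.048978) = 1/1.0676 = 0.9367
[HCO3⁻] = α₁ × DIC = 0.9367 × 1.99 = 1.86 mmol/kg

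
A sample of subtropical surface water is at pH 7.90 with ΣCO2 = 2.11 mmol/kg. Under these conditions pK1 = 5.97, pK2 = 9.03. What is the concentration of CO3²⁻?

[CO3²⁻] = 0.144 mmol/kg

α₂ = 1 / (1 + [H⁺]/K2 + [H⁺]²/(K1K2)) = 1 / (1 + 10^+1.13 + 10^-0.80)
   = 1 / (1 + 13.490 + 0.15849) = 1/14.648 = 0.06827
[CO3²⁻] = α₂ × DIC = 0.06827 × 2.11 = 0.144 mmol/kg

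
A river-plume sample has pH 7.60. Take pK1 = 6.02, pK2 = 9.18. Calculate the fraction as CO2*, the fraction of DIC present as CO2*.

α₀ = 0.0250

α₀ = 1 / (1 + K1/[H⁺] + K1K2/[H⁺]²) = 1 / (1 + 10^+1.58 + 10^+0.00)
   = 1 / (1 + 38.019 + 1.0000) = 1/40.019 = 0.02499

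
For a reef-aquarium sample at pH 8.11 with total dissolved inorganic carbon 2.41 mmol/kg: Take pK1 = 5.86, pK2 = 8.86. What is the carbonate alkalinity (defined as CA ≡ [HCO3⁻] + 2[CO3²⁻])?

CA = 2.76 mmol/kg

CA = [HCO3⁻] + 2[CO3²⁻] = (α₁ + 2α₂)·DIC
At pH 8.11: [H⁺]/K1 = 10^-2.25 = 0.0056234, K2/[H⁺] = 10^-0.75 = 0.17783
α₁ = 1/(1 + 0.0056234 + 0.17783) = 1/1.1835 = 0.8450; α₂ = α₁·K2/[H⁺] = 0.1503
α₁ + 2α₂ = 1.1455
CA = 1.1455 × 2.41 = 2.76 mmol/kg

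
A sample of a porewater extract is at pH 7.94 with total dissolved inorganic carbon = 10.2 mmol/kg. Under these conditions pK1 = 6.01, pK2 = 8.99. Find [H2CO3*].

[CO2*] = 0.109 mmol/kg

α₀ = 1 / (1 + K1/[H⁺] + K1K2/[H⁺]²) = 1 / (1 + 10^+1.93 + 10^+0.88)
   = 1 / (1 + 85.114 + 7.5858) = 1/93.700 = 0.01067
[CO2*] = α₀ × DIC = 0.01067 × 10.2 = 0.109 mmol/kg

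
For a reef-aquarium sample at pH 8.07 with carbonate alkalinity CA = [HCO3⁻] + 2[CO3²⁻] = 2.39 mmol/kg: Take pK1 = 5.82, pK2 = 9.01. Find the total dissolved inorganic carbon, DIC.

DIC = 2.18 mmol/kg

CA = [HCO3⁻] + 2[CO3²⁻] = (α₁ + 2α₂)·DIC
At pH 8.07: [H⁺]/K1 = 10^-2.25 = 0.0056234, K2/[H⁺] = 10^-0.94 = 0.11482
α₁ = 1/(1 + 0.0056234 + 0.11482) = 1/1.1204 = 0.8925; α₂ = α₁·K2/[H⁺] = 0.1025
α₁ + 2α₂ = 1.0975
DIC = CA / (α₁ + 2α₂) = 2.39 / 1.0975 = 2.18 mmol/kg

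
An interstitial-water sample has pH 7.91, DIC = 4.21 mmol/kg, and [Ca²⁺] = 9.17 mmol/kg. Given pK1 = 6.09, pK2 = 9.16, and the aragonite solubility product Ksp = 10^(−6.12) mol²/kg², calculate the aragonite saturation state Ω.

Ω = 2.67

α₂ = 1 / (1 + [H⁺]/K2 + [H⁺]²/(K1K2)) = 1 / (1 + 10^+1.25 + 10^-0.57)
   = 1 / (1 + 17.783 + 0.26915) = 1/19.052 = 0.05249
[CO3²⁻] = α₂ × DIC = 0.05249 × 4.21 = 0.2210 mmol/kg
Ksp = 10^(−6.12) = 7.586×10^-7
Ω = [Ca²⁺][CO3²⁻]/Ksp = (9.17×10^-3)(2.210×10^-4) / 7.586×10^-7 = 2.67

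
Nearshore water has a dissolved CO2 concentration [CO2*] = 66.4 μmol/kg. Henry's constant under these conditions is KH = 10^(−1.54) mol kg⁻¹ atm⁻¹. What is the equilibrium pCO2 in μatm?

KH = 10^(−1.54) = 2.884×10^-2 mol kg⁻¹ atm⁻¹
pCO2 = [CO2*]/KH = 66.4×10^-6 / 2.884×10^-2 = 2.30×10^-3 atm = 2300 μatm

pCO2 = 2300 μatm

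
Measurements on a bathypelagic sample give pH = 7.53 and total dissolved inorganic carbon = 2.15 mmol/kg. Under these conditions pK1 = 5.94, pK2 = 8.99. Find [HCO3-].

[HCO3⁻] = 2.03 mmol/kg

α₁ = 1 / (1 + [H⁺]/K1 + K2/[H⁺]) = 1 / (1 + 10^-1.59 + 10^-1.46)
   = 1 / (1 + 0.025704 + 0.034674) = 1/1.0604 = 0.9431
[HCO3⁻] = α₁ × DIC = 0.9431 × 2.15 = 2.03 mmol/kg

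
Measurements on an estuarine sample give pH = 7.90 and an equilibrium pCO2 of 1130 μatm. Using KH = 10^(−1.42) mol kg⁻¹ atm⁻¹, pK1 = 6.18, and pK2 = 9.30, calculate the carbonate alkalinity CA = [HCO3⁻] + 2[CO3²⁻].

CA = 2.43 mmol/kg

[CO2*] = KH · pCO2 = 10^(−1.42) × 1130×10^-6 = 4.296×10^-5 mol/kg
α₀ = 1/(1 + K1/[H⁺] + K1K2/[H⁺]²) = 1/(1 + 10^+1.72 + 10^+0.32) = 0.01800
DIC = [CO2*]/α₀ = 4.296×10^-5 / 0.01800 = 2.387 mmol/kg
CA = (α₁ + 2α₂)·DIC = (0.9444 + 2×0.03760) × 2.387 = 2.43 mmol/kg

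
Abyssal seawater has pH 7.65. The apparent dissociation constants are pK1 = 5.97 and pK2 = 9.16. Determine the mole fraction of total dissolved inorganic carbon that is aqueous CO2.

α₀ = 1 / (1 + K1/[H⁺] + K1K2/[H⁺]²) = 1 / (1 + 10^+1.68 + 10^+0.17)
   = 1 / (1 + 47.863 + 1.4791) = 1/50.342 = 0.01986

α₀ = 0.0199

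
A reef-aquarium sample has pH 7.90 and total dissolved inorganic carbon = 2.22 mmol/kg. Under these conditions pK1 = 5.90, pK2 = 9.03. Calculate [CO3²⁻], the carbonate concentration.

[CO3²⁻] = 0.152 mmol/kg

α₂ = 1 / (1 + [H⁺]/K2 + [H⁺]²/(K1K2)) = 1 / (1 + 10^+1.13 + 10^-0.87)
   = 1 / (1 + 13.490 + 0.13490) = 1/14.625 = 0.06838
[CO3²⁻] = α₂ × DIC = 0.06838 × 2.22 = 0.152 mmol/kg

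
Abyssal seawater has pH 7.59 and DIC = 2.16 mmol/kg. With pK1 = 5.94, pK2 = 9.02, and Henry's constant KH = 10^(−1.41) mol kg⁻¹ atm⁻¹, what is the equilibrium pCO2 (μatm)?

pCO2 = 1170 μatm

α₀ = 1 / (1 + K1/[H⁺] + K1K2/[H⁺]²) = 1 / (1 + 10^+1.65 + 10^+0.22)
   = 1 / (1 + 44.668 + 1.6596) = 1/47.328 = 0.02113
[CO2*] = α₀ × DIC = 0.02113 × 2.16 = 0.04564 mmol/kg
pCO2 = [CO2*]/KH = 4.564×10^-5 / 3.890×10^-2 = 1170 μatm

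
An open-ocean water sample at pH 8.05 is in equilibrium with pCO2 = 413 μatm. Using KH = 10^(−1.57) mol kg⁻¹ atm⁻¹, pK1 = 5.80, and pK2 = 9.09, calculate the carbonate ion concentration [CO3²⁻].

[CO2*] = KH · pCO2 = 10^(−1.57) × 413×10^-6 = 1.112×10^-5 mol/kg
α₀ = 1/(1 + K1/[H⁺] + K1K2/[H⁺]²) = 1/(1 + 10^+2.25 + 10^+1.21) = 0.005127
DIC = [CO2*]/α₀ = 1.112×10^-5 / 0.005127 = 2.168 mmol/kg
[CO3²⁻] = α₂·DIC; α₂ = 0.08315, so [CO3²⁻] = 0.08315 × 2.168 = 0.180 mmol/kg

[CO3²⁻] = 0.180 mmol/kg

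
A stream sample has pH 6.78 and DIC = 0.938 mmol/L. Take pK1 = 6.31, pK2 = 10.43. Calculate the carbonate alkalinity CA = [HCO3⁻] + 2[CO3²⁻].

CA = [HCO3⁻] + 2[CO3²⁻] = (α₁ + 2α₂)·DIC
At pH 6.78: [H⁺]/K1 = 10^-0.47 = 0.33884, K2/[H⁺] = 10^-3.65 = 0.00022387
α₁ = 1/(1 + 0.33884 + 0.00022387) = 1/1.3391 = 0.7468; α₂ = α₁·K2/[H⁺] = 0.0001672
α₁ + 2α₂ = 0.7471
CA = 0.7471 × 0.938 = 0.701 mmol/L

CA = 0.701 mmol/L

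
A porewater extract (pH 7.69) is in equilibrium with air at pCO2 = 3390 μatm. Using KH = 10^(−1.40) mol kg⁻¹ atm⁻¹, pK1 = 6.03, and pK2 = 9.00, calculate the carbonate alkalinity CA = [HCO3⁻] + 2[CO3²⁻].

[CO2*] = KH · pCO2 = 10^(−1.40) × 3390×10^-6 = 1.350×10^-4 mol/kg
α₀ = 1/(1 + K1/[H⁺] + K1K2/[H⁺]²) = 1/(1 + 10^+1.66 + 10^+0.35) = 0.02043
DIC = [CO2*]/α₀ = 1.350×10^-4 / 0.02043 = 6.606 mmol/kg
CA = (α₁ + 2α₂)·DIC = (0.9338 + 2×0.04574) × 6.606 = 6.77 mmol/kg

CA = 6.77 mmol/kg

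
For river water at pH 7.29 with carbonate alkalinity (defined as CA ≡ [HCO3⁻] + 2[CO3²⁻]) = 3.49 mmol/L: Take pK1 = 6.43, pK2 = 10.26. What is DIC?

CA = [HCO3⁻] + 2[CO3²⁻] = (α₁ + 2α₂)·DIC
At pH 7.29: [H⁺]/K1 = 10^-0.86 = 0.13804, K2/[H⁺] = 10^-2.97 = 0.0010715
α₁ = 1/(1 + 0.13804 + 0.0010715) = 1/1.1391 = 0.8779; α₂ = α₁·K2/[H⁺] = 0.0009407
α₁ + 2α₂ = 0.8798
DIC = CA / (α₁ + 2α₂) = 3.49 / 0.8798 = 3.97 mmol/L

DIC = 3.97 mmol/L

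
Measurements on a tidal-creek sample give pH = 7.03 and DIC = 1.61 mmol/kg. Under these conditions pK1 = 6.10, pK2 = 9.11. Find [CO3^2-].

[CO3²⁻] = 11.9 μmol/kg

α₂ = 1 / (1 + [H⁺]/K2 + [H⁺]²/(K1K2)) = 1 / (1 + 10^+2.08 + 10^+1.15)
   = 1 / (1 + 120.23 + 14.125) = 1/135.35 = 0.007388
[CO3²⁻] = α₂ × DIC = 0.007388 × 1.61 = 0.0119 mmol/kg = 11.9 μmol/kg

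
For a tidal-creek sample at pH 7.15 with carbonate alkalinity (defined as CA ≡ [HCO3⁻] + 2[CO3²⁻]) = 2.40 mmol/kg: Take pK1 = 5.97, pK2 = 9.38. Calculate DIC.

DIC = 2.54 mmol/kg

CA = [HCO3⁻] + 2[CO3²⁻] = (α₁ + 2α₂)·DIC
At pH 7.15: [H⁺]/K1 = 10^-1.18 = 0.066069, K2/[H⁺] = 10^-2.23 = 0.0058884
α₁ = 1/(1 + 0.066069 + 0.0058884) = 1/1.0720 = 0.9329; α₂ = α₁·K2/[H⁺] = 0.005493
α₁ + 2α₂ = 0.9439
DIC = CA / (α₁ + 2α₂) = 2.40 / 0.9439 = 2.54 mmol/kg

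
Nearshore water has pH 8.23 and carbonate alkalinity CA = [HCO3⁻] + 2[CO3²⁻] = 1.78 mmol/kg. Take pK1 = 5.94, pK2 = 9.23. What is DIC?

CA = [HCO3⁻] + 2[CO3²⁻] = (α₁ + 2α₂)·DIC
At pH 8.23: [H⁺]/K1 = 10^-2.29 = 0.0051286, K2/[H⁺] = 10^-1.00 = 0.10000
α₁ = 1/(1 + 0.0051286 + 0.10000) = 1/1.1051 = 0.9049; α₂ = α₁·K2/[H⁺] = 0.09049
α₁ + 2α₂ = 1.0858
DIC = CA / (α₁ + 2α₂) = 1.78 / 1.0858 = 1.64 mmol/kg

DIC = 1.64 mmol/kg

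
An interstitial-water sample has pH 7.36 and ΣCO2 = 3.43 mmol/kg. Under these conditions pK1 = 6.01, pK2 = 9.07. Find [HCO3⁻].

[HCO3⁻] = 3.22 mmol/kg

α₁ = 1 / (1 + [H⁺]/K1 + K2/[H⁺]) = 1 / (1 + 10^-1.35 + 10^-1.71)
   = 1 / (1 + 0.044668 + 0.019498) = 1/1.0642 = 0.9397
[HCO3⁻] = α₁ × DIC = 0.9397 × 3.43 = 3.22 mmol/kg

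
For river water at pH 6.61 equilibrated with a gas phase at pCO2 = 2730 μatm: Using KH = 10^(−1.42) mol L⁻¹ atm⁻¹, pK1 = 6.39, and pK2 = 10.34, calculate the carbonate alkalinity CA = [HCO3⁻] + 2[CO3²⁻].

[CO2*] = KH · pCO2 = 10^(−1.42) × 2730×10^-6 = 1.038×10^-4 mol/L
α₀ = 1/(1 + K1/[H⁺] + K1K2/[H⁺]²) = 1/(1 + 10^+0.22 + 10^-3.51) = 0.3760
DIC = [CO2*]/α₀ = 1.038×10^-4 / 0.3760 = 0.2761 mmol/L
CA = (α₁ + 2α₂)·DIC = (0.6239 + 2×0.0001162) × 0.2761 = 0.172 mmol/L

CA = 0.172 mmol/L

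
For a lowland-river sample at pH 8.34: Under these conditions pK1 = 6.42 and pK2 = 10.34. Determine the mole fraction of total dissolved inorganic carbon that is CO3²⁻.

α₂ = 0.00978

α₂ = 1 / (1 + [H⁺]/K2 + [H⁺]²/(K1K2)) = 1 / (1 + 10^+2.00 + 10^+0.08)
   = 1 / (1 + 100.00 + 1.2023) = 1/102.20 = 0.009785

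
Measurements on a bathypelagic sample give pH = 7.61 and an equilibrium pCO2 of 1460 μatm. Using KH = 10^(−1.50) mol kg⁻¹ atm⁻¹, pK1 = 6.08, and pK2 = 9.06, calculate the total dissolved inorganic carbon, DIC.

DIC = 1.67 mmol/kg

[CO2*] = KH · pCO2 = 10^(−1.50) × 1460×10^-6 = 4.617×10^-5 mol/kg
α₀ = 1/(1 + K1/[H⁺] + K1K2/[H⁺]²) = 1/(1 + 10^+1.53 + 10^+0.08) = 0.02771
DIC = [CO2*]/α₀ = 4.617×10^-5 / 0.02771 = 1.67 mmol/kg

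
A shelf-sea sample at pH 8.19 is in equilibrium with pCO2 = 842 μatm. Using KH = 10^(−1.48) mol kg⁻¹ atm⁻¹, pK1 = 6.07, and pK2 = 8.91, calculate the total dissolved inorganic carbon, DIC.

DIC = 4.40 mmol/kg

[CO2*] = KH · pCO2 = 10^(−1.48) × 842×10^-6 = 2.788×10^-5 mol/kg
α₀ = 1/(1 + K1/[H⁺] + K1K2/[H⁺]²) = 1/(1 + 10^+2.12 + 10^+1.40) = 0.006331
DIC = [CO2*]/α₀ = 2.788×10^-5 / 0.006331 = 4.40 mmol/kg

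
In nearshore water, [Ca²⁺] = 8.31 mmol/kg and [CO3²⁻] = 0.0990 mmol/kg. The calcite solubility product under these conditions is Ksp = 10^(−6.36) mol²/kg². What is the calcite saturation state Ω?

Ksp = 10^(−6.36) = 4.365×10^-7
Ω = [Ca²⁺][CO3²⁻]/Ksp = (8.31×10^-3)(0.0990×10^-3) / 4.365×10^-7 = 1.88

Ω = 1.88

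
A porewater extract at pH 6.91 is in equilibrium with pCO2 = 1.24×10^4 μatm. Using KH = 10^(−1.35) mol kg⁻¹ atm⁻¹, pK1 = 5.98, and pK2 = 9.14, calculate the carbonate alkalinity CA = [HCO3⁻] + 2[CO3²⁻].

CA = 4.77 mmol/kg

[CO2*] = KH · pCO2 = 10^(−1.35) × 1.24×10^4×10^-6 = 5.539×10^-4 mol/kg
α₀ = 1/(1 + K1/[H⁺] + K1K2/[H⁺]²) = 1/(1 + 10^+0.93 + 10^-1.30) = 0.1046
DIC = [CO2*]/α₀ = 5.539×10^-4 / 0.1046 = 5.296 mmol/kg
CA = (α₁ + 2α₂)·DIC = (0.8902 + 2×0.005242) × 5.296 = 4.77 mmol/kg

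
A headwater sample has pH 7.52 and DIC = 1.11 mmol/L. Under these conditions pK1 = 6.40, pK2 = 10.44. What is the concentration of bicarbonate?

[HCO3⁻] = 1.03 mmol/L

α₁ = 1 / (1 + [H⁺]/K1 + K2/[H⁺]) = 1 / (1 + 10^-1.12 + 10^-2.92)
   = 1 / (1 + 0.075858 + 0.0012023) = 1/1.0771 = 0.9285
[HCO3⁻] = α₁ × DIC = 0.9285 × 1.11 = 1.03 mmol/L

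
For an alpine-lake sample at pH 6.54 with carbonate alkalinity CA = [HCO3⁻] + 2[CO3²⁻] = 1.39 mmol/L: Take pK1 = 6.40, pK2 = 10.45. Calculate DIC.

DIC = 2.40 mmol/L

CA = [HCO3⁻] + 2[CO3²⁻] = (α₁ + 2α₂)·DIC
At pH 6.54: [H⁺]/K1 = 10^-0.14 = 0.72444, K2/[H⁺] = 10^-3.91 = 0.00012303
α₁ = 1/(1 + 0.72444 + 0.00012303) = 1/1.7246 = 0.5799; α₂ = α₁·K2/[H⁺] = 7.134×10^-5
α₁ + 2α₂ = 0.5800
DIC = CA / (α₁ + 2α₂) = 1.39 / 0.5800 = 2.40 mmol/L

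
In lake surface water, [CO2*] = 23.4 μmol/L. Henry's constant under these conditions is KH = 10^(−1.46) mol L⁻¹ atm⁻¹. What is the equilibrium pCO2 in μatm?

KH = 10^(−1.46) = 3.467×10^-2 mol L⁻¹ atm⁻¹
pCO2 = [CO2*]/KH = 23.4×10^-6 / 3.467×10^-2 = 6.75×10^-4 atm = 675 μatm

pCO2 = 675 μatm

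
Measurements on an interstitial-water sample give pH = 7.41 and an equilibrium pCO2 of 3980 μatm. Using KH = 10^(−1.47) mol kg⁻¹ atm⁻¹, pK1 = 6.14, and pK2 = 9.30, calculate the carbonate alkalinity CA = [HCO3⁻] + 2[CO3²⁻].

[CO2*] = KH · pCO2 = 10^(−1.47) × 3980×10^-6 = 1.349×10^-4 mol/kg
α₀ = 1/(1 + K1/[H⁺] + K1K2/[H⁺]²) = 1/(1 + 10^+1.27 + 10^-0.62) = 0.05035
DIC = [CO2*]/α₀ = 1.349×10^-4 / 0.05035 = 2.678 mmol/kg
CA = (α₁ + 2α₂)·DIC = (0.9376 + 2×0.01208) × 2.678 = 2.58 mmol/kg

CA = 2.58 mmol/kg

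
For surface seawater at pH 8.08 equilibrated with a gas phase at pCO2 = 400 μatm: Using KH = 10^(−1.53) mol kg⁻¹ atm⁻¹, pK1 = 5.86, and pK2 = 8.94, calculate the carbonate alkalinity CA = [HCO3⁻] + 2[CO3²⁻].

CA = 2.50 mmol/kg

[CO2*] = KH · pCO2 = 10^(−1.53) × 400×10^-6 = 1.180×10^-5 mol/kg
α₀ = 1/(1 + K1/[H⁺] + K1K2/[H⁺]²) = 1/(1 + 10^+2.22 + 10^+1.36) = 0.005267
DIC = [CO2*]/α₀ = 1.180×10^-5 / 0.005267 = 2.241 mmol/kg
CA = (α₁ + 2α₂)·DIC = (0.8741 + 2×0.1207) × 2.241 = 2.50 mmol/kg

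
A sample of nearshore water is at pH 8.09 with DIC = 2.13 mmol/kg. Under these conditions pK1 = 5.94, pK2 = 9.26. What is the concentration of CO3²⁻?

α₂ = 1 / (1 + [H⁺]/K2 + [H⁺]²/(K1K2)) = 1 / (1 + 10^+1.17 + 10^-0.98)
   = 1 / (1 + 14.791 + 0.10471) = 1/15.896 = 0.06291
[CO3²⁻] = α₂ × DIC = 0.06291 × 2.13 = 0.134 mmol/kg

[CO3²⁻] = 0.134 mmol/kg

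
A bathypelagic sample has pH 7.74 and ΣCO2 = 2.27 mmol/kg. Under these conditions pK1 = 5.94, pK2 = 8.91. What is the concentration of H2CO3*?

[CO2*] = 0.0332 mmol/kg

α₀ = 1 / (1 + K1/[H⁺] + K1K2/[H⁺]²) = 1 / (1 + 10^+1.80 + 10^+0.63)
   = 1 / (1 + 63.096 + 4.2658) = 1/68.362 = 0.01463
[CO2*] = α₀ × DIC = 0.01463 × 2.27 = 0.0332 mmol/kg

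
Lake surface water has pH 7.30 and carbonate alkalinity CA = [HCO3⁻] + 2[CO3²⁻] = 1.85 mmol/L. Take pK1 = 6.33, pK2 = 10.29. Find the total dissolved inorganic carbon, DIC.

CA = [HCO3⁻] + 2[CO3²⁻] = (α₁ + 2α₂)·DIC
At pH 7.30: [H⁺]/K1 = 10^-0.97 = 0.10715, K2/[H⁺] = 10^-2.99 = 0.0010233
α₁ = 1/(1 + 0.10715 + 0.0010233) = 1/1.1082 = 0.9024; α₂ = α₁·K2/[H⁺] = 0.0009234
α₁ + 2α₂ = 0.9042
DIC = CA / (α₁ + 2α₂) = 1.85 / 0.9042 = 2.05 mmol/L

DIC = 2.05 mmol/L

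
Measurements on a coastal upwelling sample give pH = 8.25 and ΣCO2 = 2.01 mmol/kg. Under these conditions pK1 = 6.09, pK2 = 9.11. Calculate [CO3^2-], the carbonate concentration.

[CO3²⁻] = 0.242 mmol/kg

α₂ = 1 / (1 + [H⁺]/K2 + [H⁺]²/(K1K2)) = 1 / (1 + 10^+0.86 + 10^-1.30)
   = 1 / (1 + 7.2444 + 0.050119) = 1/8.2945 = 0.1206
[CO3²⁻] = α₂ × DIC = 0.1206 × 2.01 = 0.242 mmol/kg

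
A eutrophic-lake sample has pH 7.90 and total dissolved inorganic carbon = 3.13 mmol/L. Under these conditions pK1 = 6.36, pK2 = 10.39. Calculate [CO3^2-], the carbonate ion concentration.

α₂ = 1 / (1 + [H⁺]/K2 + [H⁺]²/(K1K2)) = 1 / (1 + 10^+2.49 + 10^+0.95)
   = 1 / (1 + 309.03 + 8.9125) = 1/318.94 = 0.003135
[CO3²⁻] = α₂ × DIC = 0.003135 × 3.13 = 0.00981 mmol/L = 9.81 μmol/L

[CO3²⁻] = 9.81 μmol/L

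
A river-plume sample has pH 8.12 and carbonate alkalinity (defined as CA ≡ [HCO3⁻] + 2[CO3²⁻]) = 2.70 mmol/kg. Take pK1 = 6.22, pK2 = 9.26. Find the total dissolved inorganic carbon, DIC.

CA = [HCO3⁻] + 2[CO3²⁻] = (α₁ + 2α₂)·DIC
At pH 8.12: [H⁺]/K1 = 10^-1.90 = 0.012589, K2/[H⁺] = 10^-1.14 = 0.072444
α₁ = 1/(1 + 0.012589 + 0.072444) = 1/1.0850 = 0.9216; α₂ = α₁·K2/[H⁺] = 0.06677
α₁ + 2α₂ = 1.0552
DIC = CA / (α₁ + 2α₂) = 2.70 / 1.0552 = 2.56 mmol/kg

DIC = 2.56 mmol/kg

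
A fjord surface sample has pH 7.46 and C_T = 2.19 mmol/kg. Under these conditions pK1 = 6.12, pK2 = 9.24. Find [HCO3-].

α₁ = 1 / (1 + [H⁺]/K1 + K2/[H⁺]) = 1 / (1 + 10^-1.34 + 10^-1.78)
   = 1 / (1 + 0.045709 + 0.016596) = 1/1.0623 = 0.9413
[HCO3⁻] = α₁ × DIC = 0.9413 × 2.19 = 2.06 mmol/kg

[HCO3⁻] = 2.06 mmol/kg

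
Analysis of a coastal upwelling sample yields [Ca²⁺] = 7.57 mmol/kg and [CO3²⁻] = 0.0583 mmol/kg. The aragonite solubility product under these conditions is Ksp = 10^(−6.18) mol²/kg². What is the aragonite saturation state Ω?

Ksp = 10^(−6.18) = 6.607×10^-7
Ω = [Ca²⁺][CO3²⁻]/Ksp = (7.57×10^-3)(0.0583×10^-3) / 6.607×10^-7 = 0.668

Ω = 0.668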